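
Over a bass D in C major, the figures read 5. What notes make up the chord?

The written figures 5 are shorthand for 5/3: the 3 is implied.
A third above D in this key is F.
A fifth above D in this key is A.
Together with the bass D, this spells D minor in root position.

D, F, A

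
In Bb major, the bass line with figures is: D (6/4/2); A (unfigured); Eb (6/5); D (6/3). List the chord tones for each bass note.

D (6/4/2): D, Eb, G, Bb.
A (5/3): A, C, Eb.
Eb (6/5/3): Eb, G, Bb, C.
D (6/3): D, F, Bb.

D, Eb, G, Bb | A, C, Eb | Eb, G, Bb, C | D, F, Bb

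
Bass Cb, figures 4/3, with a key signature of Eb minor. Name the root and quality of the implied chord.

F half-diminished seventh

The figures 4/3 indicate a seventh chord in second inversion.
In second inversion the root lies a fourth above the bass: a fourth above Cb in Eb minor is F.
The chord tones are Cb, Eb, F, Ab, giving F half-diminished seventh.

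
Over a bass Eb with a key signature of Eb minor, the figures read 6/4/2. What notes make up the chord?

A second above Eb in this key is F.
A fourth above Eb in this key is Ab.
A sixth above Eb in this key is Cb.
Together with the bass Eb, this spells F half-diminished seventh in third inversion.

Eb, F, Ab, Cb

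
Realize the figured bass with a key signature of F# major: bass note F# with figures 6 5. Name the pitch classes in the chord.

F#, A#, C#, D#

The written figures 6 5 are shorthand for 6/5/3: the 3 is implied.
A third above F# in this key is A#.
A fifth above F# in this key is C#.
A sixth above F# in this key is D#.
Together with the bass F#, this spells D# minor seventh in first inversion.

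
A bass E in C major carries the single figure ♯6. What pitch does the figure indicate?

C#

Counting 5 letter steps above E lands on C; in C major, that letter is C.
The #6 figure raises it a semitone, giving C#.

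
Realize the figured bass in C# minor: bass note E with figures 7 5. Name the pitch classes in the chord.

E, G#, B, D#

The written figures 7 5 are shorthand for 7/5/3: the 3 is implied.
A third above E in this key is G#.
A fifth above E in this key is B.
A seventh above E in this key is D#.
Together with the bass E, this spells E major seventh in root position.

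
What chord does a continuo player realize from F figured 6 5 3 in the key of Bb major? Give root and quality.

The figures 6 5 3 indicate a seventh chord in first inversion.
In first inversion the root lies a sixth above the bass: a sixth above F in Bb major is D.
The chord tones are F, A, C, D, giving D minor seventh.

D minor seventh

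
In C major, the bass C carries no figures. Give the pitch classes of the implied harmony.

An unfigured bass implies 5/3.
A third above C in this key is E.
A fifth above C in this key is G.
Together with the bass C, this spells C major in root position.

C, E, G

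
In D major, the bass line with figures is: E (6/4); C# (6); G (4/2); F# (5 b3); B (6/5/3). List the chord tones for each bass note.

E, A, C# | C#, E, A | G, A, C#, E | F#, Ab, C# | B, D, F#, G

E (6/4): E, A, C#.
C# (6/3): C#, E, A.
G (6/4/2): G, A, C#, E.
F# (5/b3): F#, Ab, C#.
B (6/5/3): B, D, F#, G.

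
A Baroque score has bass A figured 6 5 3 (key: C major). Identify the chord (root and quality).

The figures 6 5 3 indicate a seventh chord in first inversion.
In first inversion the root lies a sixth above the bass: a sixth above A in C major is F.
The chord tones are A, C, E, F, giving F major seventh.

F major seventh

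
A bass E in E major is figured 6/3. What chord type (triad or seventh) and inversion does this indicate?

Intervals of 6/3 above the bass form a triad; the bass is the third, so this is first inversion.

triad, first inversion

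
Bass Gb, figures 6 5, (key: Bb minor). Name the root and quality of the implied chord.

Eb minor seventh

The figures 6 5 indicate a seventh chord in first inversion.
In first inversion the root lies a sixth above the bass: a sixth above Gb in Bb minor is Eb.
The chord tones are Gb, Bb, Db, Eb, giving Eb minor seventh.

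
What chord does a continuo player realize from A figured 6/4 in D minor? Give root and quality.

The figures 6/4 indicate a triad in second inversion.
In second inversion the root lies a fourth above the bass: a fourth above A in D minor is D.
The chord tones are A, D, F, giving D minor.

D minor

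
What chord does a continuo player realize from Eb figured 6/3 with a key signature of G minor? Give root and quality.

C minor

The figures 6/3 indicate a triad in first inversion.
In first inversion the root lies a sixth above the bass: a sixth above Eb in G minor is C.
The chord tones are Eb, G, C, giving C minor.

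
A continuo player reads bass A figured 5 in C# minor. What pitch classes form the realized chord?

A, C#, E

The written figures 5 are shorthand for 5/3: the 3 is implied.
A third above A in this key is C#.
A fifth above A in this key is E.
Together with the bass A, this spells A major in root position.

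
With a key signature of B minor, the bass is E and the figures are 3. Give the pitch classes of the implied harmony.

The written figures 3 are shorthand for 5/3: the 5 is implied.
A third above E in this key is G.
A fifth above E in this key is B.
Together with the bass E, this spells E minor in root position.

E, G, B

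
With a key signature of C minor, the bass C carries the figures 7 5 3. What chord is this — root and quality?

The figures 7 5 3 indicate a seventh chord in root position.
In root position the bass is the root, so the root is C.
The chord tones are C, Eb, G, Bb, giving C minor seventh.

C minor seventh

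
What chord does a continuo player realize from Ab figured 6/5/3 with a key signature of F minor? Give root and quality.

The figures 6/5/3 indicate a seventh chord in first inversion.
In first inversion the root lies a sixth above the bass: a sixth above Ab in F minor is F.
The chord tones are Ab, C, Eb, F, giving F minor seventh.

F minor seventh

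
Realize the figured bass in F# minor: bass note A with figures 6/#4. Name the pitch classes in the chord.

A, D#, F#

A fourth above A in this key is D, raised to D# by the sharp.
A sixth above A in this key is F#.
Together with the bass A, this spells D# diminished in second inversion.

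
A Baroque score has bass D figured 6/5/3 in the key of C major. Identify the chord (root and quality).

The figures 6/5/3 indicate a seventh chord in first inversion.
In first inversion the root lies a sixth above the bass: a sixth above D in C major is B.
The chord tones are D, F, A, B, giving B half-diminished seventh.

B half-diminished seventh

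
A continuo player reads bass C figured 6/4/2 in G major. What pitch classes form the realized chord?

C, D, F#, A

A second above C in this key is D.
A fourth above C in this key is F#.
A sixth above C in this key is A.
Together with the bass C, this spells D dominant seventh in third inversion.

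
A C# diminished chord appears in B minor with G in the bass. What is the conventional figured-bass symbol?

6/4

G is the fifth of C# diminished, so the chord is in second inversion.
A triad in second inversion is figured 6/4, conventionally abbreviated 6/4.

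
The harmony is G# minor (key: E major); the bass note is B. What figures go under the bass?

B is the third of G# minor, so the chord is in first inversion.
A triad in first inversion is figured 6/3, conventionally abbreviated 6.

6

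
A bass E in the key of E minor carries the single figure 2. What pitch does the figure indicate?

Counting 1 letter step above E lands on F; in E minor, that letter is F#.

F#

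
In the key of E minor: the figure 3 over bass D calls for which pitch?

F#

Counting 2 letter steps above D lands on F; in E minor, that letter is F#.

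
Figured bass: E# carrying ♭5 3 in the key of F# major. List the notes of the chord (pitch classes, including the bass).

A third above E# in this key is G#.
A fifth above E# in this key is B, lowered to Bb by the flat.

E#, G#, Bb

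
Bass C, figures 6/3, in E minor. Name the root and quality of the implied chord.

The figures 6/3 indicate a triad in first inversion.
In first inversion the root lies a sixth above the bass: a sixth above C in E minor is A.
The chord tones are C, E, A, giving A minor.

A minor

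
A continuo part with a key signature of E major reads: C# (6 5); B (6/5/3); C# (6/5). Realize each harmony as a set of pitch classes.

C#, E, G#, A | B, D#, F#, G# | C#, E, G#, A

C# (6/5/3): C#, E, G#, A.
B (6/5/3): B, D#, F#, G#.
C# (6/5/3): C#, E, G#, A.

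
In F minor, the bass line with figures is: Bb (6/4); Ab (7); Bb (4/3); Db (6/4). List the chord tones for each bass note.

Bb (6/4): Bb, Eb, G.
Ab (7/5/3): Ab, C, Eb, G.
Bb (6/4/3): Bb, Db, Eb, G.
Db (6/4): Db, G, Bb.

Bb, Eb, G | Ab, C, Eb, G | Bb, Db, Eb, G | Db, G, Bb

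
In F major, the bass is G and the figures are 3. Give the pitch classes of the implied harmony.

G, Bb, D

The written figures 3 are shorthand for 5/3: the 5 is implied.
A third above G in this key is Bb.
A fifth above G in this key is D.
Together with the bass G, this spells G minor in root position.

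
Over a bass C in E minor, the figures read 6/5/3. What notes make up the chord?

A third above C in this key is E.
A fifth above C in this key is G.
A sixth above C in this key is A.
Together with the bass C, this spells A minor seventh in first inversion.

C, E, G, A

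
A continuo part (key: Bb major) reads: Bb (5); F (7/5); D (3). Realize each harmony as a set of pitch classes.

Bb (5/3): Bb, D, F.
F (7/5/3): F, A, C, Eb.
D (5/3): D, F, A.

Bb, D, F | F, A, C, Eb | D, F, A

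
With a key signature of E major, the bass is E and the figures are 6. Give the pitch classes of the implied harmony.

E, G#, C#

The written figures 6 are shorthand for 6/3: the 3 is implied.
A third above E in this key is G#.
A sixth above E in this key is C#.
Together with the bass E, this spells C# minor in first inversion.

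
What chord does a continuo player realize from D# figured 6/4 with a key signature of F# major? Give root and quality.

The figures 6/4 indicate a triad in second inversion.
In second inversion the root lies a fourth above the bass: a fourth above D# in F# major is G#.
The chord tones are D#, G#, B, giving G# minor.

G# minor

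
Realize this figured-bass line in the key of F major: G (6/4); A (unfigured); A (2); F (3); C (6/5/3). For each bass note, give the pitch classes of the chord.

G, C, E | A, C, E | A, Bb, D, F | F, A, C | C, E, G, A

G (6/4): G, C, E.
A (5/3): A, C, E.
A (6/4/2): A, Bb, D, F.
F (5/3): F, A, C.
C (6/5/3): C, E, G, A.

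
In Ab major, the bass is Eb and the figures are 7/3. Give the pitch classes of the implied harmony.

The written figures 7/3 are shorthand for 7/5/3: the 5 is implied.
A third above Eb in this key is G.
A fifth above Eb in this key is Bb.
A seventh above Eb in this key is Db.
Together with the bass Eb, this spells Eb dominant seventh in root position.

Eb, G, Bb, Db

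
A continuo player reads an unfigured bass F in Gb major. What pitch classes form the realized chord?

An unfigured bass implies 5/3.
A third above F in this key is Ab.
A fifth above F in this key is Cb.
Together with the bass F, this spells F diminished in root position.

F, Ab, Cb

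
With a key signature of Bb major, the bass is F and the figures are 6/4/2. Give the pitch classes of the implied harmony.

F, G, Bb, D

A second above F in this key is G.
A fourth above F in this key is Bb.
A sixth above F in this key is D.
Together with the bass F, this spells G minor seventh in third inversion.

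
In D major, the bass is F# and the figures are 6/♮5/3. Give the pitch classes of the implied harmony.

A third above F# in this key is A.
A fifth above F# in this key is C#, made natural (C) by the ♮ figure.
A sixth above F# in this key is D.
Together with the bass F#, this spells D dominant seventh in first inversion.

F#, A, C, D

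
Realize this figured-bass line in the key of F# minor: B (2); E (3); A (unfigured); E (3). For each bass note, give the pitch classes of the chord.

B, C#, E, G# | E, G#, B | A, C#, E | E, G#, B

B (6/4/2): B, C#, E, G#.
E (5/3): E, G#, B.
A (5/3): A, C#, E.
E (5/3): E, G#, B.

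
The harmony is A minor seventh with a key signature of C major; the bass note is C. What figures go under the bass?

6/5

C is the third of A minor seventh, so the chord is in first inversion.
A seventh chord in first inversion is figured 6/5/3, conventionally abbreviated 6/5.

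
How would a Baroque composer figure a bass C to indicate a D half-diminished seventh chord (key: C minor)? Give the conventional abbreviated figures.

C is the seventh of D half-diminished seventh, so the chord is in third inversion.
A seventh chord in third inversion is figured 6/4/2, conventionally abbreviated 4/2.

4/2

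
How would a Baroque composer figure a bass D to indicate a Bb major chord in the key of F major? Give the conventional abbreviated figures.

D is the third of Bb major, so the chord is in first inversion.
A triad in first inversion is figured 6/3, conventionally abbreviated 6.

6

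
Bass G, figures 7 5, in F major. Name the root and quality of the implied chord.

G minor seventh

The figures 7 5 indicate a seventh chord in root position.
In root position the bass is the root, so the root is G.
The chord tones are G, Bb, D, F, giving G minor seventh.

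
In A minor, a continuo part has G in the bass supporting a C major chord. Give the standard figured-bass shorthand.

6/4

G is the fifth of C major, so the chord is in second inversion.
A triad in second inversion is figured 6/4, conventionally abbreviated 6/4.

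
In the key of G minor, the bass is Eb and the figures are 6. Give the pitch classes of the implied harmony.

Eb, G, C

The written figures 6 are shorthand for 6/3: the 3 is implied.
A third above Eb in this key is G.
A sixth above Eb in this key is C.
Together with the bass Eb, this spells C minor in first inversion.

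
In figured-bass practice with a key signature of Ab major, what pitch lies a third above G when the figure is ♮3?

Counting 2 letter steps above G lands on B; in Ab major, that letter is Bb.
The ♮3 figure makes it natural, giving B.

B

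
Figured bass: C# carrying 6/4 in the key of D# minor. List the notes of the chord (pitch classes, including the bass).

C#, F#, A#

A fourth above C# in this key is F#.
A sixth above C# in this key is A#.
Together with the bass C#, this spells F# major in second inversion.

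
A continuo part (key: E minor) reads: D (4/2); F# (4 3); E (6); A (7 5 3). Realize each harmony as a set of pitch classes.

D (6/4/2): D, E, G, B.
F# (6/4/3): F#, A, B, D.
E (6/3): E, G, C.
A (7/5/3): A, C, E, G.

D, E, G, B | F#, A, B, D | E, G, C | A, C, E, G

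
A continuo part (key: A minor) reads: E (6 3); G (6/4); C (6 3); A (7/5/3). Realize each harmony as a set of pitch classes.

E (6/3): E, G, C.
G (6/4): G, C, E.
C (6/3): C, E, A.
A (7/5/3): A, C, E, G.

E, G, C | G, C, E | C, E, A | A, C, E, G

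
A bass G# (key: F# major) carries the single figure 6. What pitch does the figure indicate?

Counting 5 letter steps above G# lands on E; in F# major, that letter is E#.

E#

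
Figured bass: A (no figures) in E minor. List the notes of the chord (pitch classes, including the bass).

An unfigured bass implies 5/3.
A third above A in this key is C.
A fifth above A in this key is E.
Together with the bass A, this spells A minor in root position.

A, C, E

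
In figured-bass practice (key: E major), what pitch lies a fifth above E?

Counting 4 letter steps above E lands on B; in E major, that letter is B.

B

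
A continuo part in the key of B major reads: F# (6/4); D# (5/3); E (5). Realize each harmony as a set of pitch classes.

F# (6/4): F#, B, D#.
D# (5/3): D#, F#, A#.
E (5/3): E, G#, B.

F#, B, D# | D#, F#, A# | E, G#, B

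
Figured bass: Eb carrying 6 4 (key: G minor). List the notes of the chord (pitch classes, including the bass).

Eb, A, C

A fourth above Eb in this key is A.
A sixth above Eb in this key is C.
Together with the bass Eb, this spells A diminished in second inversion.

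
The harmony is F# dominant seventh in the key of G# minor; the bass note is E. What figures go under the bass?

E is the seventh of F# dominant seventh, so the chord is in third inversion.
A seventh chord in third inversion is figured 6/4/2, conventionally abbreviated 4/2.

4/2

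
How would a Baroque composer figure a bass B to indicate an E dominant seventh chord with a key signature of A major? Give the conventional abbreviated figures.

B is the fifth of E dominant seventh, so the chord is in second inversion.
A seventh chord in second inversion is figured 6/4/3, conventionally abbreviated 4/3.

4/3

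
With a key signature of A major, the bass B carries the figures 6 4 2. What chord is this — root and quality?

The figures 6 4 2 indicate a seventh chord in third inversion.
In third inversion the root lies a second above the bass: a second above B in A major is C#.
The chord tones are B, C#, E, G#, giving C# minor seventh.

C# minor seventh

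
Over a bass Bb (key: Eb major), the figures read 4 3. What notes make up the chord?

Bb, D, Eb, G

The written figures 4 3 are shorthand for 6/4/3: the 6 is implied.
A third above Bb in this key is D.
A fourth above Bb in this key is Eb.
A sixth above Bb in this key is G.
Together with the bass Bb, this spells Eb major seventh in second inversion.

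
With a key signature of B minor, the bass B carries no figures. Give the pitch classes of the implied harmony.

An unfigured bass implies 5/3.
A third above B in this key is D.
A fifth above B in this key is F#.
Together with the bass B, this spells B minor in root position.

B, D, F#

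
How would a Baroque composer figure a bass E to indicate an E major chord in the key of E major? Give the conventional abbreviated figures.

E is the root of E major, so the chord is in root position.
A triad in root position is figured 5/3, conventionally abbreviated (no figures — root-position triad).

no figures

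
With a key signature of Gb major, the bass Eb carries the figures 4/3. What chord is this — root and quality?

Ab minor seventh

The figures 4/3 indicate a seventh chord in second inversion.
In second inversion the root lies a fourth above the bass: a fourth above Eb in Gb major is Ab.
The chord tones are Eb, Gb, Ab, Cb, giving Ab minor seventh.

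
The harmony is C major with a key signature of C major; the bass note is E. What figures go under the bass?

E is the third of C major, so the chord is in first inversion.
A triad in first inversion is figured 6/3, conventionally abbreviated 6.

6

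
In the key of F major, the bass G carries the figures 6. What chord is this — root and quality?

The figures 6 indicate a triad in first inversion.
In first inversion the root lies a sixth above the bass: a sixth above G in F major is E.
The chord tones are G, Bb, E, giving E diminished.

E diminished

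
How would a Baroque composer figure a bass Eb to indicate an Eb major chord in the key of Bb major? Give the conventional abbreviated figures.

Eb is the root of Eb major, so the chord is in root position.
A triad in root position is figured 5/3, conventionally abbreviated (no figures — root-position triad).

no figures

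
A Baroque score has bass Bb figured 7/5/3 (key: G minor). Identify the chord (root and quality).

The figures 7/5/3 indicate a seventh chord in root position.
In root position the bass is the root, so the root is Bb.
The chord tones are Bb, D, F, A, giving Bb major seventh.

Bb major seventh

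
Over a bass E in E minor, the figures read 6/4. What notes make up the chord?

E, A, C

A fourth above E in this key is A.
A sixth above E in this key is C.
Together with the bass E, this spells A minor in second inversion.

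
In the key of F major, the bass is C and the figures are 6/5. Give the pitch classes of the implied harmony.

C, E, G, A

The written figures 6/5 are shorthand for 6/5/3: the 3 is implied.
A third above C in this key is E.
A fifth above C in this key is G.
A sixth above C in this key is A.
Together with the bass C, this spells A minor seventh in first inversion.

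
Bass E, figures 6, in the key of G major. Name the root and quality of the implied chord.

C major

The figures 6 indicate a triad in first inversion.
In first inversion the root lies a sixth above the bass: a sixth above E in G major is C.
The chord tones are E, G, C, giving C major.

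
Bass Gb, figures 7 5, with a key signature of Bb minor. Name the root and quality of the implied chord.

Gb major seventh

The figures 7 5 indicate a seventh chord in root position.
In root position the bass is the root, so the root is Gb.
The chord tones are Gb, Bb, Db, F, giving Gb major seventh.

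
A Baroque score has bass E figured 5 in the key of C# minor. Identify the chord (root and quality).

The figures 5 indicate a triad in root position.
In root position the bass is the root, so the root is E.
The chord tones are E, G#, B, giving E major.

E major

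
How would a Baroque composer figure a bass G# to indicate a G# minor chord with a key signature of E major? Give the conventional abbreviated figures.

no figures

G# is the root of G# minor, so the chord is in root position.
A triad in root position is figured 5/3, conventionally abbreviated (no figures — root-position triad).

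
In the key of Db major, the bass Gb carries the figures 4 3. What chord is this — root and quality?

C half-diminished seventh

The figures 4 3 indicate a seventh chord in second inversion.
In second inversion the root lies a fourth above the bass: a fourth above Gb in Db major is C.
The chord tones are Gb, Bb, C, Eb, giving C half-diminished seventh.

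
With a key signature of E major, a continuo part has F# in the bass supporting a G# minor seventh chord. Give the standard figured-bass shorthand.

F# is the seventh of G# minor seventh, so the chord is in third inversion.
A seventh chord in third inversion is figured 6/4/2, conventionally abbreviated 4/2.

4/2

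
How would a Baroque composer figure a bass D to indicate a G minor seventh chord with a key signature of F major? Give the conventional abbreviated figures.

4/3

D is the fifth of G minor seventh, so the chord is in second inversion.
A seventh chord in second inversion is figured 6/4/3, conventionally abbreviated 4/3.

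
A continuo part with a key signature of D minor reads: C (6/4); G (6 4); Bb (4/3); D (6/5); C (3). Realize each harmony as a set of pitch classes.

C (6/4): C, F, A.
G (6/4): G, C, E.
Bb (6/4/3): Bb, D, E, G.
D (6/5/3): D, F, A, Bb.
C (5/3): C, E, G.

C, F, A | G, C, E | Bb, D, E, G | D, F, A, Bb | C, E, G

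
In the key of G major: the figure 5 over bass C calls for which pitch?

G

Counting 4 letter steps above C lands on G; in G major, that letter is G.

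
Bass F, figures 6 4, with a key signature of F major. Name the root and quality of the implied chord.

Bb major

The figures 6 4 indicate a triad in second inversion.
In second inversion the root lies a fourth above the bass: a fourth above F in F major is Bb.
The chord tones are F, Bb, D, giving Bb major.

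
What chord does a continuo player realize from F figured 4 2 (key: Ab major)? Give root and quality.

G half-diminished seventh

The figures 4 2 indicate a seventh chord in third inversion.
In third inversion the root lies a second above the bass: a second above F in Ab major is G.
The chord tones are F, G, Bb, Db, giving G half-diminished seventh.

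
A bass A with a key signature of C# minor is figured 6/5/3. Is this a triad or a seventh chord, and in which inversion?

Intervals of 6/5/3 above the bass form a seventh chord; the bass is the third, so this is first inversion.

seventh chord, first inversion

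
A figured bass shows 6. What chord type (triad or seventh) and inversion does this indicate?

triad, first inversion

6 is shorthand for 6/3.
Intervals of 6/3 above the bass form a triad; the bass is the third, so this is first inversion.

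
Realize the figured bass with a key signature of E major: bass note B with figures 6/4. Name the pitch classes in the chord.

A fourth above B in this key is E.
A sixth above B in this key is G#.
Together with the bass B, this spells E major in second inversion.

B, E, G#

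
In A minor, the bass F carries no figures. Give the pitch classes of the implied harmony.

F, A, C

An unfigured bass implies 5/3.
A third above F in this key is A.
A fifth above F in this key is C.
Together with the bass F, this spells F major in root position.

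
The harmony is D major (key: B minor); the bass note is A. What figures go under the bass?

6/4

A is the fifth of D major, so the chord is in second inversion.
A triad in second inversion is figured 6/4, conventionally abbreviated 6/4.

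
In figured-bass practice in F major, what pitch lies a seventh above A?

G

Counting 6 letter steps above A lands on G; in F major, that letter is G.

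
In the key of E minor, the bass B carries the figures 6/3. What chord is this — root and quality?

The figures 6/3 indicate a triad in first inversion.
In first inversion the root lies a sixth above the bass: a sixth above B in E minor is G.
The chord tones are B, D, G, giving G major.

G major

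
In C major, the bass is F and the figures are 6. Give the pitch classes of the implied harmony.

F, A, D

The written figures 6 are shorthand for 6/3: the 3 is implied.
A third above F in this key is A.
A sixth above F in this key is D.
Together with the bass F, this spells D minor in first inversion.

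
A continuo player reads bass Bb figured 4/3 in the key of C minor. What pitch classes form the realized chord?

The written figures 4/3 are shorthand for 6/4/3: the 6 is implied.
A third above Bb in this key is D.
A fourth above Bb in this key is Eb.
A sixth above Bb in this key is G.
Together with the bass Bb, this spells Eb major seventh in second inversion.

Bb, D, Eb, G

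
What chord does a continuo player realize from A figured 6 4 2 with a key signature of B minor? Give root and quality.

The figures 6 4 2 indicate a seventh chord in third inversion.
In third inversion the root lies a second above the bass: a second above A in B minor is B.
The chord tones are A, B, D, F#, giving B minor seventh.

B minor seventh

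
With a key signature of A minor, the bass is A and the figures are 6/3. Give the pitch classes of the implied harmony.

A third above A in this key is C.
A sixth above A in this key is F.
Together with the bass A, this spells F major in first inversion.

A, C, F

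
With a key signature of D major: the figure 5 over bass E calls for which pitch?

Counting 4 letter steps above E lands on B; in D major, that letter is B.

B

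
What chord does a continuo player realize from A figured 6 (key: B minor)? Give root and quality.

The figures 6 indicate a triad in first inversion.
In first inversion the root lies a sixth above the bass: a sixth above A in B minor is F#.
The chord tones are A, C#, F#, giving F# minor.

F# minor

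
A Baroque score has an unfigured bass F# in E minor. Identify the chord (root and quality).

F# diminished

An unfigured bass indicates a triad in root position.
In root position the bass is the root, so the root is F#.
The chord tones are F#, A, C, giving F# diminished.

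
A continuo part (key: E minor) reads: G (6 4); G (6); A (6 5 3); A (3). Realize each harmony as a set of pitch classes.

G, C, E | G, B, E | A, C, E, F# | A, C, E

G (6/4): G, C, E.
G (6/3): G, B, E.
A (6/5/3): A, C, E, F#.
A (5/3): A, C, E.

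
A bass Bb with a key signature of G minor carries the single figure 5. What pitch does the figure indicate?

F

Counting 4 letter steps above Bb lands on F; in G minor, that letter is F.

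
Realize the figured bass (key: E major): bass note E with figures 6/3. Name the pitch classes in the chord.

E, G#, C#

A third above E in this key is G#.
A sixth above E in this key is C#.
Together with the bass E, this spells C# minor in first inversion.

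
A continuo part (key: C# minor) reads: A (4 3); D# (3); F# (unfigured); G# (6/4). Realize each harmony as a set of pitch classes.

A, C#, D#, F# | D#, F#, A | F#, A, C# | G#, C#, E

A (6/4/3): A, C#, D#, F#.
D# (5/3): D#, F#, A.
F# (5/3): F#, A, C#.
G# (6/4): G#, C#, E.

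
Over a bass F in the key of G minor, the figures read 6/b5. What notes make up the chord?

F, A, Cb, D

The written figures 6/b5 are shorthand for 6/5/3: the 3 is implied.
A third above F in this key is A.
A fifth above F in this key is C, lowered to Cb by the flat.
A sixth above F in this key is D.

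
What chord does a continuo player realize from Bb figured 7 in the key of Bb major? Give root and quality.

The figures 7 indicate a seventh chord in root position.
In root position the bass is the root, so the root is Bb.
The chord tones are Bb, D, F, A, giving Bb major seventh.

Bb major seventh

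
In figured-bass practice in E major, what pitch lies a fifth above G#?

D#

Counting 4 letter steps above G# lands on D; in E major, that letter is D#.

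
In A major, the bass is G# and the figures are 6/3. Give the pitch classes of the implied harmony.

A third above G# in this key is B.
A sixth above G# in this key is E.
Together with the bass G#, this spells E major in first inversion.

G#, B, E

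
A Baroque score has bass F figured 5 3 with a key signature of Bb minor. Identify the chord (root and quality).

F minor

The figures 5 3 indicate a triad in root position.
In root position the bass is the root, so the root is F.
The chord tones are F, Ab, C, giving F minor.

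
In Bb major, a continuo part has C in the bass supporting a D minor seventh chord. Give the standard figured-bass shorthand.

4/2

C is the seventh of D minor seventh, so the chord is in third inversion.
A seventh chord in third inversion is figured 6/4/2, conventionally abbreviated 4/2.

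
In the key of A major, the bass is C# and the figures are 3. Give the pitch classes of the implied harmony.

C#, E, G#

The written figures 3 are shorthand for 5/3: the 5 is implied.
A third above C# in this key is E.
A fifth above C# in this key is G#.
Together with the bass C#, this spells C# minor in root position.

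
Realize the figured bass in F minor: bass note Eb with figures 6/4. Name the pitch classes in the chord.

A fourth above Eb in this key is Ab.
A sixth above Eb in this key is C.
Together with the bass Eb, this spells Ab major in second inversion.

Eb, Ab, C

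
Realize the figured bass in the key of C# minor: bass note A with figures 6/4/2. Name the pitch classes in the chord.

A second above A in this key is B.
A fourth above A in this key is D#.
A sixth above A in this key is F#.
Together with the bass A, this spells B dominant seventh in third inversion.

A, B, D#, F#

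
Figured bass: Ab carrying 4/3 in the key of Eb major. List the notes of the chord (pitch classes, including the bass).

Ab, C, D, F

The written figures 4/3 are shorthand for 6/4/3: the 6 is implied.
A third above Ab in this key is C.
A fourth above Ab in this key is D.
A sixth above Ab in this key is F.
Together with the bass Ab, this spells D half-diminished seventh in second inversion.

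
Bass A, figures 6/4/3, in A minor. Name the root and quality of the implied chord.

D minor seventh

The figures 6/4/3 indicate a seventh chord in second inversion.
In second inversion the root lies a fourth above the bass: a fourth above A in A minor is D.
The chord tones are A, C, D, F, giving D minor seventh.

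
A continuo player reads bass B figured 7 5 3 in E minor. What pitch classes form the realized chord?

A third above B in this key is D.
A fifth above B in this key is F#.
A seventh above B in this key is A.
Together with the bass B, this spells B minor seventh in root position.

B, D, F#, A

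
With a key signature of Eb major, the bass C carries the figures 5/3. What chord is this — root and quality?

The figures 5/3 indicate a triad in root position.
In root position the bass is the root, so the root is C.
The chord tones are C, Eb, G, giving C minor.

C minor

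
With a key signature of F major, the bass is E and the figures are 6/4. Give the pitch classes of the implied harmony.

A fourth above E in this key is A.
A sixth above E in this key is C.
Together with the bass E, this spells A minor in second inversion.

E, A, C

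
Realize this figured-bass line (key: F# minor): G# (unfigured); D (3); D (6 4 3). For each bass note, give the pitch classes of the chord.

G#, B, D | D, F#, A | D, F#, G#, B

G# (5/3): G#, B, D.
D (5/3): D, F#, A.
D (6/4/3): D, F#, G#, B.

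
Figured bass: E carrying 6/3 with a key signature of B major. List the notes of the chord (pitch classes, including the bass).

A third above E in this key is G#.
A sixth above E in this key is C#.
Together with the bass E, this spells C# minor in first inversion.

E, G#, C#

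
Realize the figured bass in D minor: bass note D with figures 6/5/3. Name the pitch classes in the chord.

A third above D in this key is F.
A fifth above D in this key is A.
A sixth above D in this key is Bb.
Together with the bass D, this spells Bb major seventh in first inversion.

D, F, A, Bb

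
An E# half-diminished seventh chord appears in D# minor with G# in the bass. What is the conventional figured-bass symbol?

G# is the third of E# half-diminished seventh, so the chord is in first inversion.
A seventh chord in first inversion is figured 6/5/3, conventionally abbreviated 6/5.

6/5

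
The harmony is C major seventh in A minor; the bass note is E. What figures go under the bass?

E is the third of C major seventh, so the chord is in first inversion.
A seventh chord in first inversion is figured 6/5/3, conventionally abbreviated 6/5.

6/5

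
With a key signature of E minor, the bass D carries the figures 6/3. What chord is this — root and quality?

The figures 6/3 indicate a triad in first inversion.
In first inversion the root lies a sixth above the bass: a sixth above D in E minor is B.
The chord tones are D, F#, B, giving B minor.

B minor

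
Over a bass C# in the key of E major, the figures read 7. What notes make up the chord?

The written figures 7 are shorthand for 7/5/3: the 5/3 are implied.
A third above C# in this key is E.
A fifth above C# in this key is G#.
A seventh above C# in this key is B.
Together with the bass C#, this spells C# minor seventh in root position.

C#, E, G#, B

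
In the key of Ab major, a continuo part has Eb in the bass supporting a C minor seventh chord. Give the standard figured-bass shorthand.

6/5

Eb is the third of C minor seventh, so the chord is in first inversion.
A seventh chord in first inversion is figured 6/5/3, conventionally abbreviated 6/5.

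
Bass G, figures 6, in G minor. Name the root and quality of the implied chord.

Eb major

The figures 6 indicate a triad in first inversion.
In first inversion the root lies a sixth above the bass: a sixth above G in G minor is Eb.
The chord tones are G, Bb, Eb, giving Eb major.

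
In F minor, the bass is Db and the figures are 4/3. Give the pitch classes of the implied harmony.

The written figures 4/3 are shorthand for 6/4/3: the 6 is implied.
A third above Db in this key is F.
A fourth above Db in this key is G.
A sixth above Db in this key is Bb.
Together with the bass Db, this spells G half-diminished seventh in second inversion.

Db, F, G, Bb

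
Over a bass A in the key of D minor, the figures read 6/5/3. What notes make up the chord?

A, C, E, F

A third above A in this key is C.
A fifth above A in this key is E.
A sixth above A in this key is F.
Together with the bass A, this spells F major seventh in first inversion.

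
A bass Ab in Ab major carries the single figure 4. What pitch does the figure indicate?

Counting 3 letter steps above Ab lands on D; in Ab major, that letter is Db.

Db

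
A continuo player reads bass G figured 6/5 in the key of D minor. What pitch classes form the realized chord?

The written figures 6/5 are shorthand for 6/5/3: the 3 is implied.
A third above G in this key is Bb.
A fifth above G in this key is D.
A sixth above G in this key is E.
Together with the bass G, this spells E half-diminished seventh in first inversion.

G, Bb, D, E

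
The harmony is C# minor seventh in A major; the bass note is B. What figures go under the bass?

B is the seventh of C# minor seventh, so the chord is in third inversion.
A seventh chord in third inversion is figured 6/4/2, conventionally abbreviated 4/2.

4/2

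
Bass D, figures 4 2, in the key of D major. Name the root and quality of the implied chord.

The figures 4 2 indicate a seventh chord in third inversion.
In third inversion the root lies a second above the bass: a second above D in D major is E.
The chord tones are D, E, G, B, giving E minor seventh.

E minor seventh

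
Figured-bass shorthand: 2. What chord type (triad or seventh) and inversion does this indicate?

seventh chord, third inversion

2 is shorthand for 6/4/2.
Intervals of 6/4/2 above the bass form a seventh chord; the bass is the seventh, so this is third inversion.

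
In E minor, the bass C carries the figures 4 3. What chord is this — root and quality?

The figures 4 3 indicate a seventh chord in second inversion.
In second inversion the root lies a fourth above the bass: a fourth above C in E minor is F#.
The chord tones are C, E, F#, A, giving F# half-diminished seventh.

F# half-diminished seventh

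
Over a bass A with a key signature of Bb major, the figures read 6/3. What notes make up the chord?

A third above A in this key is C.
A sixth above A in this key is F.
Together with the bass A, this spells F major in first inversion.

A, C, F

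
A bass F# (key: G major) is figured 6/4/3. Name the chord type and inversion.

Intervals of 6/4/3 above the bass form a seventh chord; the bass is the fifth, so this is second inversion.

seventh chord, second inversion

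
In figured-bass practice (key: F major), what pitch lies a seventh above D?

Counting 6 letter steps above D lands on C; in F major, that letter is C.

C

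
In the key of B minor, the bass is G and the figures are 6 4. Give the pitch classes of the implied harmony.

G, C#, E

A fourth above G in this key is C#.
A sixth above G in this key is E.
Together with the bass G, this spells C# diminished in second inversion.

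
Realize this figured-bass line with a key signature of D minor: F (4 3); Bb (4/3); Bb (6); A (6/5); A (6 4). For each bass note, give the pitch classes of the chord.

F, A, Bb, D | Bb, D, E, G | Bb, D, G | A, C, E, F | A, D, F

F (6/4/3): F, A, Bb, D.
Bb (6/4/3): Bb, D, E, G.
Bb (6/3): Bb, D, G.
A (6/5/3): A, C, E, F.
A (6/4): A, D, F.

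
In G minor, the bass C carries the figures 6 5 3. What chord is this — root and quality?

The figures 6 5 3 indicate a seventh chord in first inversion.
In first inversion the root lies a sixth above the bass: a sixth above C in G minor is A.
The chord tones are C, Eb, G, A, giving A half-diminished seventh.

A half-diminished seventh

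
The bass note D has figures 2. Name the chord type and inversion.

seventh chord, third inversion

2 is shorthand for 6/4/2.
Intervals of 6/4/2 above the bass form a seventh chord; the bass is the seventh, so this is third inversion.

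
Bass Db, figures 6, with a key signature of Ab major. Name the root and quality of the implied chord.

Bb minor

The figures 6 indicate a triad in first inversion.
In first inversion the root lies a sixth above the bass: a sixth above Db in Ab major is Bb.
The chord tones are Db, F, Bb, giving Bb minor.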